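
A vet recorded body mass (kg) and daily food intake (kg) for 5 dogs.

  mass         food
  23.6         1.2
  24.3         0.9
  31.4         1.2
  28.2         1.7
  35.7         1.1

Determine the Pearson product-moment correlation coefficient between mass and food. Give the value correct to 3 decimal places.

0.063

n = 5, Σx = 143.2, Σy = 6.1, Σx² = 4203.14, Σy² = 7.79, Σxy = 175.08
nΣxy − ΣxΣy = 875.4 − 873.52 = 1.88
nΣx² − (Σx)² = 21015.7 − 20506.24 = 509.46; nΣy² − (Σy)² = 38.95 − 37.21 = 1.74
r = 1.88 / √(509.46 × 1.74) = 1.88 / 29.7735 ≈ 0.063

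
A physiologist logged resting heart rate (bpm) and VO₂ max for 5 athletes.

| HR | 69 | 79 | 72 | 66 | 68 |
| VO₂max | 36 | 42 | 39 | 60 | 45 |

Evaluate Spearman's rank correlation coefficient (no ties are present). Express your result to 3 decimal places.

Rank HR: 3, 5, 4, 1, 2
Rank VO₂max: 1, 3, 2, 5, 4
d = rank(HR) − rank(VO₂max): 2, 2, 2, -4, -2; Σd² = 32
ρ = 1 − 6Σd² / [n(n²−1)] = 1 − 6×32 / (5×24) = 1 − 192/120 ≈ -0.600

-0.600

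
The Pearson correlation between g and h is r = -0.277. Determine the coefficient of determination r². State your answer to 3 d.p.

r² = (-0.277)² = 0.077

0.077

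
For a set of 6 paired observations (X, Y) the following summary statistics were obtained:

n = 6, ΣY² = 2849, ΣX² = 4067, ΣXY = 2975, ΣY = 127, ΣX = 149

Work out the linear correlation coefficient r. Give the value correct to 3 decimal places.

r = (nΣXY − ΣXΣY) / √[(nΣX² − (ΣX)²)(nΣY² − (ΣY)²)]
Numerator: 6×2975 − 149×127 = -1073
Denominator: √[(24402 − 22201)(17094 − 16129)] = √[2201 × 965] = 1457.3829
r = -1073 / 1457.3829 ≈ -0.736

-0.736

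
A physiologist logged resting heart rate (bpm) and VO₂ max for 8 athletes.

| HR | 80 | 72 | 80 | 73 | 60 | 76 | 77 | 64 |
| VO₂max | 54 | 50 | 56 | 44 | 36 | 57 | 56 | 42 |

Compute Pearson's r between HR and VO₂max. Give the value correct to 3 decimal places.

n = 8, Σx = 582, Σy = 395, Σx² = 42714, Σy² = 19933, Σxy = 29104
nΣxy − ΣxΣy = 232832 − 229890 = 2942
nΣx² − (Σx)² = 341712 − 338724 = 2988; nΣy² − (Σy)² = 159464 − 156025 = 3439
r = 2942 / √(2988 × 3439) = 2942 / 3205.5783 ≈ 0.918

0.918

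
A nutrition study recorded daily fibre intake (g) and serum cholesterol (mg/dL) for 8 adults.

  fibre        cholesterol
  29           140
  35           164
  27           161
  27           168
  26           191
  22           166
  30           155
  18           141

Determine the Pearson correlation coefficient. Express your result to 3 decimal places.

0.152

n = 8, Σx = 214, Σy = 1286, Σx² = 5908, Σy² = 208584, Σxy = 34489
nΣxy − ΣxΣy = 275912 − 275204 = 708
nΣx² − (Σx)² = 47264 − 45796 = 1468; nΣy² − (Σy)² = 1668672 − 1653796 = 14876
r = 708 / √(1468 × 14876) = 708 / 4673.1112 ≈ 0.152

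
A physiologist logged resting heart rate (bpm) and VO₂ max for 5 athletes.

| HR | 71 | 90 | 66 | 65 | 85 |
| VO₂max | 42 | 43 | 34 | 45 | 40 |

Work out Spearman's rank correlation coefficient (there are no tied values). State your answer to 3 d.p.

Rank HR: 3, 5, 2, 1, 4
Rank VO₂max: 3, 4, 1, 5, 2
d = rank(HR) − rank(VO₂max): 0, 1, 1, -4, 2; Σd² = 22
ρ = 1 − 6Σd² / [n(n²−1)] = 1 − 6×22 / (5×24) = 1 − 132/120 ≈ -0.100

-0.100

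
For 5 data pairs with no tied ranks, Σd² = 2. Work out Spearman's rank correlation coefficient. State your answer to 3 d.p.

0.900

ρ = 1 − 6Σd² / [n(n²−1)] = 1 − 6×2 / (5×24)
  = 1 − 12/120 = 1 − 0.1000 ≈ 0.900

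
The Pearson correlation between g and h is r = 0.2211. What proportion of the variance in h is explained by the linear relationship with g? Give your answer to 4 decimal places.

r² = (0.2211)² = 0.0489

0.0489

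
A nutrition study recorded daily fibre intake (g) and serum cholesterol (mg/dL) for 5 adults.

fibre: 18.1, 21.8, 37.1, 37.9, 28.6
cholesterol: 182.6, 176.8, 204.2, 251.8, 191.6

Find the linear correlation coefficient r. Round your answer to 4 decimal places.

0.8044

n = 5, Σx = 143.5, Σy = 1007, Σx² = 4433.63, Σy² = 206412.44, Σxy = 29758.1
nΣxy − ΣxΣy = 148790.5 − 144504.5 = 4286
nΣx² − (Σx)² = 22168.15 − 20592.25 = 1575.9; nΣy² − (Σy)² = 1032062.2 − 1014049 = 18013.2
r = 4286 / √(1575.9 × 18013.2) = 4286 / 5327.9454 ≈ 0.8044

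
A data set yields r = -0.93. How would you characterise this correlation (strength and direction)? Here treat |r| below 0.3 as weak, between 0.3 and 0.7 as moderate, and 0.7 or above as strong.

r = -0.93 < 0 so the relationship is negative.
|r| = 0.93, which falls in the strong range.

strong negative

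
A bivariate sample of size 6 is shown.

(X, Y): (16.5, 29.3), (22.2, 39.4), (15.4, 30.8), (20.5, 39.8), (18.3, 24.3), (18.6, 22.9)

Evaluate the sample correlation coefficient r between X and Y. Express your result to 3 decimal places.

0.588

n = 6, ΣX = 111.5, ΣY = 186.5, ΣX² = 2103.35, ΣY² = 6058.43, ΣXY = 3518.98
nΣXY − ΣXΣY = 21113.88 − 20794.75 = 319.13
nΣX² − (ΣX)² = 12620.1 − 12432.25 = 187.85; nΣY² − (ΣY)² = 36350.58 − 34782.25 = 1568.33
r = 319.13 / √(187.85 × 1568.33) = 319.13 / 542.7806 ≈ 0.588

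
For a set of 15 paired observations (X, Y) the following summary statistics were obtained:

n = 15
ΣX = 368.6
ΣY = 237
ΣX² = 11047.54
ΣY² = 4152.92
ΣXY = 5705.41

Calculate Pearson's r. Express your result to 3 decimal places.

r = (nΣXY − ΣXΣY) / √[(nΣX² − (ΣX)²)(nΣY² − (ΣY)²)]
Numerator: 15×5705.41 − 368.6×237 = -1777.05
Denominator: √[(165713.1 − 135865.96)(62293.8 − 56169)] = √[29847.14 × 6124.8] = 13520.6421
r = -1777.05 / 13520.6421 ≈ -0.131

-0.131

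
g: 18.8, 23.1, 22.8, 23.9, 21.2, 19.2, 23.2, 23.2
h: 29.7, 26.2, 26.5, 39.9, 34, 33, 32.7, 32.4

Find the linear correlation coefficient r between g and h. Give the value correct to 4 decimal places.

0.1380

n = 8, Σg = 175.4, Σh = 254.4, Σg² = 3872.66, Σh² = 8226.84, Σgh = 5586.11
nΣgh − ΣgΣh = 44688.88 − 44621.76 = 67.12
nΣg² − (Σg)² = 30981.28 − 30765.16 = 216.12; nΣh² − (Σh)² = 65814.72 − 64719.36 = 1095.36
r = 67.12 / √(216.12 × 1095.36) = 67.12 / 486.5483 ≈ 0.1380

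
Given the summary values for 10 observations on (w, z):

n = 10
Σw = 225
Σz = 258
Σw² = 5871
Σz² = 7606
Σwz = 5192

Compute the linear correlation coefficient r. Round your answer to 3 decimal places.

r = (nΣwz − ΣwΣz) / √[(nΣw² − (Σw)²)(nΣz² − (Σz)²)]
Numerator: 10×5192 − 225×258 = -6130
Denominator: √[(58710 − 50625)(76060 − 66564)] = √[8085 × 9496] = 8762.1436
r = -6130 / 8762.1436 ≈ -0.700

-0.700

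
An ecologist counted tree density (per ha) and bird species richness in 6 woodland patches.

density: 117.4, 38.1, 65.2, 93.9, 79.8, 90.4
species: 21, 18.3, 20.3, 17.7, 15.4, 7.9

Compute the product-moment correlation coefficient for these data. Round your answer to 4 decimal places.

-0.0574

n = 6, Σx = 484.8, Σy = 100.6, Σx² = 42842.82, Σy² = 1800.84, Σxy = 8091.3
nΣxy − ΣxΣy = 48547.8 − 48770.88 = -223.08
nΣx² − (Σx)² = 257056.92 − 235031.04 = 22025.88; nΣy² − (Σy)² = 10805.04 − 10120.36 = 684.68
r = -223.08 / √(22025.88 × 684.68) = -223.08 / 3883.3851 ≈ -0.0574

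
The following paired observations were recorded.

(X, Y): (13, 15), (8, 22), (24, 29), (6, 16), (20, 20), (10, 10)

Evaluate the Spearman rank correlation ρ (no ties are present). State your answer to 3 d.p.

Rank X: 4, 2, 6, 1, 5, 3
Rank Y: 2, 5, 6, 3, 4, 1
d = rank(X) − rank(Y): 2, -3, 0, -2, 1, 2; Σd² = 22
ρ = 1 − 6Σd² / [n(n²−1)] = 1 − 6×22 / (6×35) = 1 − 132/210 ≈ 0.371

0.371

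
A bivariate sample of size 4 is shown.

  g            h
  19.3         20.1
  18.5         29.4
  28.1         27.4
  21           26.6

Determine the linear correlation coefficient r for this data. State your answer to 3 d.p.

n = 4, Σg = 86.9, Σh = 103.5, Σg² = 1945.35, Σh² = 2726.69, Σgh = 2260.37
nΣgh − ΣgΣh = 9041.48 − 8994.15 = 47.33
nΣg² − (Σg)² = 7781.4 − 7551.61 = 229.79; nΣh² − (Σh)² = 10906.76 − 10712.25 = 194.51
r = 47.33 / √(229.79 × 194.51) = 47.33 / 211.4154 ≈ 0.224

0.224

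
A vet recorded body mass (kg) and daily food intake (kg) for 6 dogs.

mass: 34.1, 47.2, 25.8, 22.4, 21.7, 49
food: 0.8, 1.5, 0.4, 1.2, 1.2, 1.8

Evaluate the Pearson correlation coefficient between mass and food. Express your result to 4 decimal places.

0.6339

n = 6, Σx = 200.2, Σy = 6.9, Σx² = 7429.94, Σy² = 9.17, Σxy = 249.52
nΣxy − ΣxΣy = 1497.12 − 1381.38 = 115.74
nΣx² − (Σx)² = 44579.64 − 40080.04 = 4499.6; nΣy² − (Σy)² = 55.02 − 47.61 = 7.41
r = 115.74 / √(4499.6 × 7.41) = 115.74 / 182.5980 ≈ 0.6339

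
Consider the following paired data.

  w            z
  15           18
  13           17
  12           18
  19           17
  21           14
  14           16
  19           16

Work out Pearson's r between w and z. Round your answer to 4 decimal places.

-0.7042

n = 7, Σw = 113, Σz = 116, Σw² = 1897, Σz² = 1934, Σwz = 1852
nΣwz − ΣwΣz = 12964 − 13108 = -144
nΣw² − (Σw)² = 13279 − 12769 = 510; nΣz² − (Σz)² = 13538 − 13456 = 82
r = -144 / √(510 × 82) = -144 / 204.4994 ≈ -0.7042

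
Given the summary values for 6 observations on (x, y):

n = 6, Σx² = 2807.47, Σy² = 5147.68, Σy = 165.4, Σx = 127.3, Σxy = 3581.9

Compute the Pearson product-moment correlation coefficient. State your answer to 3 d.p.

0.290

r = (nΣxy − ΣxΣy) / √[(nΣx² − (Σx)²)(nΣy² − (Σy)²)]
Numerator: 6×3581.9 − 127.3×165.4 = 435.98
Denominator: √[(16844.82 − 16205.29)(30886.08 − 27357.16)] = √[639.53 × 3528.92] = 1502.2817
r = 435.98 / 1502.2817 ≈ 0.290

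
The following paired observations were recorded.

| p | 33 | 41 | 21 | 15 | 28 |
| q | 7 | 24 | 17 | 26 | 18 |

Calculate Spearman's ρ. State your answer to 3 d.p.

Rank p: 4, 5, 2, 1, 3
Rank q: 1, 4, 2, 5, 3
d = rank(p) − rank(q): 3, 1, 0, -4, 0; Σd² = 26
ρ = 1 − 6Σd² / [n(n²−1)] = 1 − 6×26 / (5×24) = 1 − 156/120 ≈ -0.300

-0.300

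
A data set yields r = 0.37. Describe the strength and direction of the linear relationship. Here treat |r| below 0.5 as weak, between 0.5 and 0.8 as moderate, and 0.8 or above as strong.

weak positive

r = 0.37 > 0 so the relationship is positive.
|r| = 0.37, which falls in the weak range.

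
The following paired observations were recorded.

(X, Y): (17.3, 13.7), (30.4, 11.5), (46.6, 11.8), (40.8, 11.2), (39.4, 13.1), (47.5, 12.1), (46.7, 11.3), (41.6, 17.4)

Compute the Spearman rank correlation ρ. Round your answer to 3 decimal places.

-0.214

Rank X: 1, 2, 6, 4, 3, 8, 7, 5
Rank Y: 7, 3, 4, 1, 6, 5, 2, 8
d = rank(X) − rank(Y): -6, -1, 2, 3, -3, 3, 5, -3; Σd² = 102
ρ = 1 − 6Σd² / [n(n²−1)] = 1 − 6×102 / (8×63) = 1 − 612/504 ≈ -0.214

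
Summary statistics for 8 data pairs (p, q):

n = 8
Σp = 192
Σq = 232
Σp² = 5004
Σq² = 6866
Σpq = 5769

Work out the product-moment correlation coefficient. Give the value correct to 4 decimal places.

r = (nΣpq − ΣpΣq) / √[(nΣp² − (Σp)²)(nΣq² − (Σq)²)]
Numerator: 8×5769 − 192×232 = 1608
Denominator: √[(40032 − 36864)(54928 − 53824)] = √[3168 × 1104] = 1870.1529
r = 1608 / 1870.1529 ≈ 0.8598

0.8598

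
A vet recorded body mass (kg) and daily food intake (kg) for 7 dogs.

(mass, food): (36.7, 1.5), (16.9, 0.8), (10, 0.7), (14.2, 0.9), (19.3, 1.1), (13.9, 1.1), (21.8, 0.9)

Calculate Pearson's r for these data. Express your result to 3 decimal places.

n = 7, Σx = 132.8, Σy = 7, Σx² = 2975.08, Σy² = 7.42, Σxy = 144.49
nΣxy − ΣxΣy = 1011.43 − 929.6 = 81.83
nΣx² − (Σx)² = 20825.56 − 17635.84 = 3189.72; nΣy² − (Σy)² = 51.94 − 49 = 2.94
r = 81.83 / √(3189.72 × 2.94) = 81.83 / 96.8389 ≈ 0.845

0.845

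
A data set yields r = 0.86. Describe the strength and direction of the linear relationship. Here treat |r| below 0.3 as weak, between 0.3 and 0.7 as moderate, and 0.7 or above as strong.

strong positive

r = 0.86 > 0 so the relationship is positive.
|r| = 0.86, which falls in the strong range.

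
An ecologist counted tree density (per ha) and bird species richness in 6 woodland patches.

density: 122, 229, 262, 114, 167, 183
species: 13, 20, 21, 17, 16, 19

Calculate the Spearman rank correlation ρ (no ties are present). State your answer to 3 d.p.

Rank density: 2, 5, 6, 1, 3, 4
Rank species: 1, 5, 6, 3, 2, 4
d = rank(density) − rank(species): 1, 0, 0, -2, 1, 0; Σd² = 6
ρ = 1 − 6Σd² / [n(n²−1)] = 1 − 6×6 / (6×35) = 1 − 36/210 ≈ 0.829

0.829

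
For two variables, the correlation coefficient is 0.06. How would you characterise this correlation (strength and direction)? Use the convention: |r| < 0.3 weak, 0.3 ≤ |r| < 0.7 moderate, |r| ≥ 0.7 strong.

r = 0.06 > 0 so the relationship is positive.
|r| = 0.06, which falls in the weak range.

weak positive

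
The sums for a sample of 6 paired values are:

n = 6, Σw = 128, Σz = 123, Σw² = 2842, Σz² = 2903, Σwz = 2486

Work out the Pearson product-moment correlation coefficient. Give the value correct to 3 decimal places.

-0.670

r = (nΣwz − ΣwΣz) / √[(nΣw² − (Σw)²)(nΣz² − (Σz)²)]
Numerator: 6×2486 − 128×123 = -828
Denominator: √[(17052 − 16384)(17418 − 15129)] = √[668 × 2289] = 1236.5484
r = -828 / 1236.5484 ≈ -0.670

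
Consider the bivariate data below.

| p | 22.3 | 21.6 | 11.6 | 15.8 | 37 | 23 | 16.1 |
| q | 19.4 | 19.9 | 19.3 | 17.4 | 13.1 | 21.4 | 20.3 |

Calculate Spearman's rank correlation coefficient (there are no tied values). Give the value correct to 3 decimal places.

Rank p: 5, 4, 1, 2, 7, 6, 3
Rank q: 4, 5, 3, 2, 1, 7, 6
d = rank(p) − rank(q): 1, -1, -2, 0, 6, -1, -3; Σd² = 52
ρ = 1 − 6Σd² / [n(n²−1)] = 1 − 6×52 / (7×48) = 1 − 312/336 ≈ 0.071

0.071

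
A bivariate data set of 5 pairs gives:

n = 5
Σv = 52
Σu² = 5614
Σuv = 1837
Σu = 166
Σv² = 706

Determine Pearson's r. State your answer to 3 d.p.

0.849

r = (nΣuv − ΣuΣv) / √[(nΣu² − (Σu)²)(nΣv² − (Σv)²)]
Numerator: 5×1837 − 166×52 = 553
Denominator: √[(28070 − 27556)(3530 − 2704)] = √[514 × 826] = 651.5858
r = 553 / 651.5858 ≈ 0.849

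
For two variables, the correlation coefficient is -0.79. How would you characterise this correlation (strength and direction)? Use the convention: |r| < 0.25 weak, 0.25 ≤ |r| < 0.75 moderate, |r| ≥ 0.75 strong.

strong negative

r = -0.79 < 0 so the relationship is negative.
|r| = 0.79, which falls in the strong range.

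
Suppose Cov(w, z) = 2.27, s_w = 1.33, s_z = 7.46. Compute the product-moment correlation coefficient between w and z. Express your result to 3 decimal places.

r = Cov(w,z) / (s_w · s_z) = 2.27 / (1.33 × 7.46)
  = 2.27 / 9.9218 ≈ 0.229

0.229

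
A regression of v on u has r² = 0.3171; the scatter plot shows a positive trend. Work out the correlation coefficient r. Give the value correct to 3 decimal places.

0.563

|r| = √0.3171 = 0.563
The association is positive, so r = 0.563.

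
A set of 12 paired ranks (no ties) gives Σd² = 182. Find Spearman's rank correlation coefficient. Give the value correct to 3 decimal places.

0.364

ρ = 1 − 6Σd² / [n(n²−1)] = 1 − 6×182 / (12×143)
  = 1 − 1092/1716 = 1 − 0.6364 ≈ 0.364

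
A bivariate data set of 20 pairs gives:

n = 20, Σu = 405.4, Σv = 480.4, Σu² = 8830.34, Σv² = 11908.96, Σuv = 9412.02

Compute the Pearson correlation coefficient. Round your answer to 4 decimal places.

-0.6842

r = (nΣuv − ΣuΣv) / √[(nΣu² − (Σu)²)(nΣv² − (Σv)²)]
Numerator: 20×9412.02 − 405.4×480.4 = -6513.76
Denominator: √[(176606.8 − 164349.16)(238179.2 − 230784.16)] = √[12257.64 × 7395.04] = 9520.8055
r = -6513.76 / 9520.8055 ≈ -0.6842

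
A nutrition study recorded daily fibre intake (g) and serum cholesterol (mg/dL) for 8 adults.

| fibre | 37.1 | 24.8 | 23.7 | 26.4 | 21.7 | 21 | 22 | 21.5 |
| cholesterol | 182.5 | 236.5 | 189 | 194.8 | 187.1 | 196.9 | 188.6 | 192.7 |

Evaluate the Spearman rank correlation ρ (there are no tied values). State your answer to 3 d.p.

Rank fibre: 8, 6, 5, 7, 3, 1, 4, 2
Rank cholesterol: 1, 8, 4, 6, 2, 7, 3, 5
d = rank(fibre) − rank(cholesterol): 7, -2, 1, 1, 1, -6, 1, -3; Σd² = 102
ρ = 1 − 6Σd² / [n(n²−1)] = 1 − 6×102 / (8×63) = 1 − 612/504 ≈ -0.214

-0.214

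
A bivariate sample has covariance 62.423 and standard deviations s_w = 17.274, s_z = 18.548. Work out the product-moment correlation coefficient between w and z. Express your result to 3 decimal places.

0.195

r = Cov(w,z) / (s_w · s_z) = 62.423 / (17.274 × 18.548)
  = 62.423 / 320.3982 ≈ 0.195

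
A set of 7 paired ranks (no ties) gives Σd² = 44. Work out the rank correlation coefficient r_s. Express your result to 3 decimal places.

0.214

ρ = 1 − 6Σd² / [n(n²−1)] = 1 − 6×44 / (7×48)
  = 1 − 264/336 = 1 − 0.7857 ≈ 0.214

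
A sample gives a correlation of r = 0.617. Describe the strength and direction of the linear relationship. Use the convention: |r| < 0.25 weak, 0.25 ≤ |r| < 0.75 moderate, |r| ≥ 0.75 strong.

moderate positive

r = 0.617 > 0 so the relationship is positive.
|r| = 0.617, which falls in the moderate range.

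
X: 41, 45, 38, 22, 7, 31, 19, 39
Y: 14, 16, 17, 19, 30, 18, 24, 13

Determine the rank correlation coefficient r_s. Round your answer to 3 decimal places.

Rank X: 7, 8, 5, 3, 1, 4, 2, 6
Rank Y: 2, 3, 4, 6, 8, 5, 7, 1
d = rank(X) − rank(Y): 5, 5, 1, -3, -7, -1, -5, 5; Σd² = 160
ρ = 1 − 6Σd² / [n(n²−1)] = 1 − 6×160 / (8×63) = 1 − 960/504 ≈ -0.905

-0.905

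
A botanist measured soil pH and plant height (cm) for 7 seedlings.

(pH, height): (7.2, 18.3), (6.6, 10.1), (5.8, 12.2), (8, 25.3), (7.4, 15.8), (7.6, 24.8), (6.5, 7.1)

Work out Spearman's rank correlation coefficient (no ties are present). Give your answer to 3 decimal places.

0.857

Rank pH: 4, 3, 1, 7, 5, 6, 2
Rank height: 5, 2, 3, 7, 4, 6, 1
d = rank(pH) − rank(height): -1, 1, -2, 0, 1, 0, 1; Σd² = 8
ρ = 1 − 6Σd² / [n(n²−1)] = 1 − 6×8 / (7×48) = 1 − 48/336 ≈ 0.857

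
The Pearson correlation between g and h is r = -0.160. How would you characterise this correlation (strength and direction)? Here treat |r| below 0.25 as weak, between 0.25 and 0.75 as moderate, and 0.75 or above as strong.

r = -0.160 < 0 so the relationship is negative.
|r| = 0.160, which falls in the weak range.

weak negative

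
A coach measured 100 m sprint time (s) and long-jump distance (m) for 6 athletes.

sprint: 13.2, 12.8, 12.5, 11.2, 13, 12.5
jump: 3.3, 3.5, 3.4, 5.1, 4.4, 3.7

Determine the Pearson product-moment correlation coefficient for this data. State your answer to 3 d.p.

-0.738

n = 6, Σx = 75.2, Σy = 23.4, Σx² = 945.02, Σy² = 93.76, Σxy = 291.43
nΣxy − ΣxΣy = 1748.58 − 1759.68 = -11.1
nΣx² − (Σx)² = 5670.12 − 5655.04 = 15.08; nΣy² − (Σy)² = 562.56 − 547.56 = 15
r = -11.1 / √(15.08 × 15) = -11.1 / 15.0399 ≈ -0.738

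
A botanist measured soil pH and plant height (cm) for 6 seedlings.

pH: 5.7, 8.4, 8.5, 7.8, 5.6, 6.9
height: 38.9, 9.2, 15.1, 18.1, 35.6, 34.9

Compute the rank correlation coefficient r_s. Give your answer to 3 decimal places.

Rank pH: 2, 5, 6, 4, 1, 3
Rank height: 6, 1, 2, 3, 5, 4
d = rank(pH) − rank(height): -4, 4, 4, 1, -4, -1; Σd² = 66
ρ = 1 − 6Σd² / [n(n²−1)] = 1 − 6×66 / (6×35) = 1 − 396/210 ≈ -0.886

-0.886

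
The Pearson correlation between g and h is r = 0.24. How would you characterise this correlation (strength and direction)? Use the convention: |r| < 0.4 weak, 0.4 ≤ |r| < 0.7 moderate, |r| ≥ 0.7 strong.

weak positive

r = 0.24 > 0 so the relationship is positive.
|r| = 0.24, which falls in the weak range.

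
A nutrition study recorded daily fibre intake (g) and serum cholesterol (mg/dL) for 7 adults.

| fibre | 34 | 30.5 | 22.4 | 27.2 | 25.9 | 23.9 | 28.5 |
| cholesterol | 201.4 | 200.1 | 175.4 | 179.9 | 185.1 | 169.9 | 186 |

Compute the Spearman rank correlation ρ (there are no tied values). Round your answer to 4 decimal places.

0.9286

Rank fibre: 7, 6, 1, 4, 3, 2, 5
Rank cholesterol: 7, 6, 2, 3, 4, 1, 5
d = rank(fibre) − rank(cholesterol): 0, 0, -1, 1, -1, 1, 0; Σd² = 4
ρ = 1 − 6Σd² / [n(n²−1)] = 1 − 6×4 / (7×48) = 1 − 24/336 ≈ 0.9286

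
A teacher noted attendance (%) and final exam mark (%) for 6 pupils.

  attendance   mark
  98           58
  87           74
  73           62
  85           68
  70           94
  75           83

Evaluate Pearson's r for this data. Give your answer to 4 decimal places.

-0.6598

n = 6, Σx = 488, Σy = 439, Σx² = 40252, Σy² = 33033, Σxy = 35233
nΣxy − ΣxΣy = 211398 − 214232 = -2834
nΣx² − (Σx)² = 241512 − 238144 = 3368; nΣy² − (Σy)² = 198198 − 192721 = 5477
r = -2834 / √(3368 × 5477) = -2834 / 4294.9431 ≈ -0.6598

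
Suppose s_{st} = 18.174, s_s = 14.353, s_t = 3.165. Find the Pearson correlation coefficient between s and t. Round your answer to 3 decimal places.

0.400

r = Cov(s,t) / (s_s · s_t) = 18.174 / (14.353 × 3.165)
  = 18.174 / 45.4272 ≈ 0.400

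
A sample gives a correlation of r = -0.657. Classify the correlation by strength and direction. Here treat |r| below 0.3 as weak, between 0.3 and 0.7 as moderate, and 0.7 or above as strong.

r = -0.657 < 0 so the relationship is negative.
|r| = 0.657, which falls in the moderate range.

moderate negative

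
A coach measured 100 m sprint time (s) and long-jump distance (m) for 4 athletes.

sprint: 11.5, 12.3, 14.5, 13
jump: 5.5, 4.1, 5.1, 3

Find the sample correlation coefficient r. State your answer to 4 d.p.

n = 4, Σx = 51.3, Σy = 17.7, Σx² = 662.79, Σy² = 82.07, Σxy = 226.63
nΣxy − ΣxΣy = 906.52 − 908.01 = -1.49
nΣx² − (Σx)² = 2651.16 − 2631.69 = 19.47; nΣy² − (Σy)² = 328.28 − 313.29 = 14.99
r = -1.49 / √(19.47 × 14.99) = -1.49 / 17.0838 ≈ -0.0872

-0.0872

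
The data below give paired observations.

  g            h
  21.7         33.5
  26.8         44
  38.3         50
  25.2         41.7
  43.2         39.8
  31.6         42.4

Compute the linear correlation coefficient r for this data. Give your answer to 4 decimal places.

n = 6, Σg = 186.8, Σh = 251.4, Σg² = 6155.86, Σh² = 10678.94, Σgh = 7931.19
nΣgh − ΣgΣh = 47587.14 − 46961.52 = 625.62
nΣg² − (Σg)² = 36935.16 − 34894.24 = 2040.92; nΣh² − (Σh)² = 64073.64 − 63201.96 = 871.68
r = 625.62 / √(2040.92 × 871.68) = 625.62 / 1333.8025 ≈ 0.4690

0.4690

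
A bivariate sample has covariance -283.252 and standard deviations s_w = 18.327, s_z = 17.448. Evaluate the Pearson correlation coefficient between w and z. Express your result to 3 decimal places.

r = Cov(w,z) / (s_w · s_z) = -283.252 / (18.327 × 17.448)
  = -283.252 / 319.7695 ≈ -0.886

-0.886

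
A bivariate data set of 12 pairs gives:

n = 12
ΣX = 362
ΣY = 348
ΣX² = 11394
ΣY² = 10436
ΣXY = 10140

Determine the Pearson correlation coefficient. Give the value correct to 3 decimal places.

r = (nΣXY − ΣXΣY) / √[(nΣX² − (ΣX)²)(nΣY² − (ΣY)²)]
Numerator: 12×10140 − 362×348 = -4296
Denominator: √[(136728 − 131044)(125232 − 121104)] = √[5684 × 4128] = 4843.9191
r = -4296 / 4843.9191 ≈ -0.887

-0.887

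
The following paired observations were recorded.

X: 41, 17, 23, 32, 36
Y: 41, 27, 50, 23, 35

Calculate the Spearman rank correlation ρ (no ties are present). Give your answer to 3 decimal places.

0.200

Rank X: 5, 1, 2, 3, 4
Rank Y: 4, 2, 5, 1, 3
d = rank(X) − rank(Y): 1, -1, -3, 2, 1; Σd² = 16
ρ = 1 − 6Σd² / [n(n²−1)] = 1 − 6×16 / (5×24) = 1 − 96/120 ≈ 0.200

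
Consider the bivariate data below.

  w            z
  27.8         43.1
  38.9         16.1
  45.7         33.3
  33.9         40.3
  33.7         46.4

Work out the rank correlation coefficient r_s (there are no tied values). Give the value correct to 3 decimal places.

Rank w: 1, 4, 5, 3, 2
Rank z: 4, 1, 2, 3, 5
d = rank(w) − rank(z): -3, 3, 3, 0, -3; Σd² = 36
ρ = 1 − 6Σd² / [n(n²−1)] = 1 − 6×36 / (5×24) = 1 − 216/120 ≈ -0.800

-0.800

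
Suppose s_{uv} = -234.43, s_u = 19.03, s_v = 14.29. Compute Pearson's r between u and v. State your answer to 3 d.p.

r = Cov(u,v) / (s_u · s_v) = -234.43 / (19.03 × 14.29)
  = -234.43 / 271.9387 ≈ -0.862

-0.862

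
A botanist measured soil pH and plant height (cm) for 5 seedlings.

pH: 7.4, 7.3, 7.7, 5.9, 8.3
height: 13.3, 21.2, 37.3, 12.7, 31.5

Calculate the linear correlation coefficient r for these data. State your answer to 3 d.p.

n = 5, Σx = 36.6, Σy = 116, Σx² = 271.04, Σy² = 3171.16, Σxy = 876.77
nΣxy − ΣxΣy = 4383.85 − 4245.6 = 138.25
nΣx² − (Σx)² = 1355.2 − 1339.56 = 15.64; nΣy² − (Σy)² = 15855.8 − 13456 = 2399.8
r = 138.25 / √(15.64 × 2399.8) = 138.25 / 193.7340 ≈ 0.714

0.714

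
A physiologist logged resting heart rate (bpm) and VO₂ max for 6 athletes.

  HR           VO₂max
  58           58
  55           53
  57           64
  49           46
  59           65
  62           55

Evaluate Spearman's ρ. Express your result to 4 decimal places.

0.6000

Rank HR: 4, 2, 3, 1, 5, 6
Rank VO₂max: 4, 2, 5, 1, 6, 3
d = rank(HR) − rank(VO₂max): 0, 0, -2, 0, -1, 3; Σd² = 14
ρ = 1 − 6Σd² / [n(n²−1)] = 1 − 6×14 / (6×35) = 1 − 84/210 ≈ 0.6000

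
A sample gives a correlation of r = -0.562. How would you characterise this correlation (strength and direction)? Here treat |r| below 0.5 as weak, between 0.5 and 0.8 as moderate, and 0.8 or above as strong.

r = -0.562 < 0 so the relationship is negative.
|r| = 0.562, which falls in the moderate range.

moderate negative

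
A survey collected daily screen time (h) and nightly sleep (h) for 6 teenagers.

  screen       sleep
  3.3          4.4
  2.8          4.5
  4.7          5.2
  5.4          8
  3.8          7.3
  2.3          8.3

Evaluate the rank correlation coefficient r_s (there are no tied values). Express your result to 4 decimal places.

Rank screen: 3, 2, 5, 6, 4, 1
Rank sleep: 1, 2, 3, 5, 4, 6
d = rank(screen) − rank(sleep): 2, 0, 2, 1, 0, -5; Σd² = 34
ρ = 1 − 6Σd² / [n(n²−1)] = 1 − 6×34 / (6×35) = 1 − 204/210 ≈ 0.0286

0.0286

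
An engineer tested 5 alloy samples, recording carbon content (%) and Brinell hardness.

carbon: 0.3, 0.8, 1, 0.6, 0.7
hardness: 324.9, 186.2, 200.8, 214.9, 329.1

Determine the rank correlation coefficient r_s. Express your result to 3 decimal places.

Rank carbon: 1, 4, 5, 2, 3
Rank hardness: 4, 1, 2, 3, 5
d = rank(carbon) − rank(hardness): -3, 3, 3, -1, -2; Σd² = 32
ρ = 1 − 6Σd² / [n(n²−1)] = 1 − 6×32 / (5×24) = 1 − 192/120 ≈ -0.600

-0.600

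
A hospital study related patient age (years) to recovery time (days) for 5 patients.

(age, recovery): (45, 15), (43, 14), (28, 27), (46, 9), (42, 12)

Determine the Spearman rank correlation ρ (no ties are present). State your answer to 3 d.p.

Rank age: 4, 3, 1, 5, 2
Rank recovery: 4, 3, 5, 1, 2
d = rank(age) − rank(recovery): 0, 0, -4, 4, 0; Σd² = 32
ρ = 1 − 6Σd² / [n(n²−1)] = 1 − 6×32 / (5×24) = 1 − 192/120 ≈ -0.600

-0.600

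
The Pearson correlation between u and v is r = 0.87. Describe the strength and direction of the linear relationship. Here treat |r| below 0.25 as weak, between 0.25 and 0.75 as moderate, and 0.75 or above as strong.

r = 0.87 > 0 so the relationship is positive.
|r| = 0.87, which falls in the strong range.

strong positive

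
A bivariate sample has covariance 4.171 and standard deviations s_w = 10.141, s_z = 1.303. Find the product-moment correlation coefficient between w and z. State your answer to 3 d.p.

r = Cov(w,z) / (s_w · s_z) = 4.171 / (10.141 × 1.303)
  = 4.171 / 13.2137 ≈ 0.316

0.316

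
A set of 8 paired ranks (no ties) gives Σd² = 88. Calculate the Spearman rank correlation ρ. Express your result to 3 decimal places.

-0.048

ρ = 1 − 6Σd² / [n(n²−1)] = 1 − 6×88 / (8×63)
  = 1 − 528/504 = 1 − 1.0476 ≈ -0.048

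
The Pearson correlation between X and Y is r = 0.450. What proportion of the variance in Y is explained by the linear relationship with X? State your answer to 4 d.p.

0.2025

r² = (0.450)² = 0.2025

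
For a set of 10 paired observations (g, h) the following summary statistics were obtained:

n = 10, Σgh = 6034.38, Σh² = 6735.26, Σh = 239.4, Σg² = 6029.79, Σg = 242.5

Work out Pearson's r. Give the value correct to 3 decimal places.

r = (nΣgh − ΣgΣh) / √[(nΣg² − (Σg)²)(nΣh² − (Σh)²)]
Numerator: 10×6034.38 − 242.5×239.4 = 2289.3
Denominator: √[(60297.9 − 58806.25)(67352.6 − 57312.36)] = √[1491.65 × 10040.24] = 3869.9514
r = 2289.3 / 3869.9514 ≈ 0.592

0.592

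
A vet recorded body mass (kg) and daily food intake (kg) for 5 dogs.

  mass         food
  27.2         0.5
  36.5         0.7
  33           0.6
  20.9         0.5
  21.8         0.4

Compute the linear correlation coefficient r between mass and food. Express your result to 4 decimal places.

0.9128

n = 5, Σx = 139.4, Σy = 2.7, Σx² = 4073.14, Σy² = 1.51, Σxy = 78.12
nΣxy − ΣxΣy = 390.6 − 376.38 = 14.22
nΣx² − (Σx)² = 20365.7 − 19432.36 = 933.34; nΣy² − (Σy)² = 7.55 − 7.29 = 0.26
r = 14.22 / √(933.34 × 0.26) = 14.22 / 15.5778 ≈ 0.9128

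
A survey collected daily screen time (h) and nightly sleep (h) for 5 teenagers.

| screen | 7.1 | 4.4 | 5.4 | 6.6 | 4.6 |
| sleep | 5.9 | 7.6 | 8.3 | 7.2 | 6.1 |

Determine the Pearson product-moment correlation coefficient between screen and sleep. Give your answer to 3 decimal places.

n = 5, Σx = 28.1, Σy = 35.1, Σx² = 163.65, Σy² = 250.51, Σxy = 195.73
nΣxy − ΣxΣy = 978.65 − 986.31 = -7.66
nΣx² − (Σx)² = 818.25 − 789.61 = 28.64; nΣy² − (Σy)² = 1252.55 − 1232.01 = 20.54
r = -7.66 / √(28.64 × 20.54) = -7.66 / 24.2542 ≈ -0.316

-0.316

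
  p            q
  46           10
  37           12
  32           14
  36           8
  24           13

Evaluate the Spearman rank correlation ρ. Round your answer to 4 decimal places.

Rank p: 5, 4, 2, 3, 1
Rank q: 2, 3, 5, 1, 4
d = rank(p) − rank(q): 3, 1, -3, 2, -3; Σd² = 32
ρ = 1 − 6Σd² / [n(n²−1)] = 1 − 6×32 / (5×24) = 1 − 192/120 ≈ -0.6000

-0.6000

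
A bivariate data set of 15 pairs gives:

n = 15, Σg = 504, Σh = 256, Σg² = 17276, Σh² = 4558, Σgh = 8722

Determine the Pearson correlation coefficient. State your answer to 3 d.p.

0.474

r = (nΣgh − ΣgΣh) / √[(nΣg² − (Σg)²)(nΣh² − (Σh)²)]
Numerator: 15×8722 − 504×256 = 1806
Denominator: √[(259140 − 254016)(68370 − 65536)] = √[5124 × 2834] = 3810.6976
r = 1806 / 3810.6976 ≈ 0.474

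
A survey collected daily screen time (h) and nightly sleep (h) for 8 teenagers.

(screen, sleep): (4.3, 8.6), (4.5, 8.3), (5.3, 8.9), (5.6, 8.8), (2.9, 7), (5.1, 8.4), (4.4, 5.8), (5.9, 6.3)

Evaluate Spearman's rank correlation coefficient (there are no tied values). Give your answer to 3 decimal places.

0.238

Rank screen: 2, 4, 6, 7, 1, 5, 3, 8
Rank sleep: 6, 4, 8, 7, 3, 5, 1, 2
d = rank(screen) − rank(sleep): -4, 0, -2, 0, -2, 0, 2, 6; Σd² = 64
ρ = 1 − 6Σd² / [n(n²−1)] = 1 − 6×64 / (8×63) = 1 − 384/504 ≈ 0.238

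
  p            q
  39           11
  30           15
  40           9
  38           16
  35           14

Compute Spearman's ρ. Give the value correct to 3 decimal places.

-0.700

Rank p: 4, 1, 5, 3, 2
Rank q: 2, 4, 1, 5, 3
d = rank(p) − rank(q): 2, -3, 4, -2, -1; Σd² = 34
ρ = 1 − 6Σd² / [n(n²−1)] = 1 − 6×34 / (5×24) = 1 − 204/120 ≈ -0.700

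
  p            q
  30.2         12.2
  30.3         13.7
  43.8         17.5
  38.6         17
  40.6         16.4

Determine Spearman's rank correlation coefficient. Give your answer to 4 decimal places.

0.9000

Rank p: 1, 2, 5, 3, 4
Rank q: 1, 2, 5, 4, 3
d = rank(p) − rank(q): 0, 0, 0, -1, 1; Σd² = 2
ρ = 1 − 6Σd² / [n(n²−1)] = 1 − 6×2 / (5×24) = 1 − 12/120 ≈ 0.9000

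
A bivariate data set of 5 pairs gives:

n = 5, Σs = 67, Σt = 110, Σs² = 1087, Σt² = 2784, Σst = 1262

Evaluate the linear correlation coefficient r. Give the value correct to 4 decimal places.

r = (nΣst − ΣsΣt) / √[(nΣs² − (Σs)²)(nΣt² − (Σt)²)]
Numerator: 5×1262 − 67×110 = -1060
Denominator: √[(5435 − 4489)(13920 − 12100)] = √[946 × 1820] = 1312.1433
r = -1060 / 1312.1433 ≈ -0.8078

-0.8078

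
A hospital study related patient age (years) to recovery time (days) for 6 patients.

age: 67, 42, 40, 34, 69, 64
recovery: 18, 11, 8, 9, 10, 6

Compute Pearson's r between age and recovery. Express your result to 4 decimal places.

0.3178

n = 6, Σx = 316, Σy = 62, Σx² = 17866, Σy² = 726, Σxy = 3368
nΣxy − ΣxΣy = 20208 − 19592 = 616
nΣx² − (Σx)² = 107196 − 99856 = 7340; nΣy² − (Σy)² = 4356 − 3844 = 512
r = 616 / √(7340 × 512) = 616 / 1938.5768 ≈ 0.3178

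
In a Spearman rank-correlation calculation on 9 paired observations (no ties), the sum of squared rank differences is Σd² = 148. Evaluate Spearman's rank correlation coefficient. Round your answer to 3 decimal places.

-0.233

ρ = 1 − 6Σd² / [n(n²−1)] = 1 − 6×148 / (9×80)
  = 1 − 888/720 = 1 − 1.2333 ≈ -0.233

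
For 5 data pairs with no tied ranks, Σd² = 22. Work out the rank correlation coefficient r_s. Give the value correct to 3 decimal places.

-0.100

ρ = 1 − 6Σd² / [n(n²−1)] = 1 − 6×22 / (5×24)
  = 1 − 132/120 = 1 − 1.1000 ≈ -0.100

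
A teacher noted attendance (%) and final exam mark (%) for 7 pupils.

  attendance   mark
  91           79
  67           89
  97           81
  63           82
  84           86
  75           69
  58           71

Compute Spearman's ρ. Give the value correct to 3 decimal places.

Rank attendance: 6, 3, 7, 2, 5, 4, 1
Rank mark: 3, 7, 4, 5, 6, 1, 2
d = rank(attendance) − rank(mark): 3, -4, 3, -3, -1, 3, -1; Σd² = 54
ρ = 1 − 6Σd² / [n(n²−1)] = 1 − 6×54 / (7×48) = 1 − 324/336 ≈ 0.036

0.036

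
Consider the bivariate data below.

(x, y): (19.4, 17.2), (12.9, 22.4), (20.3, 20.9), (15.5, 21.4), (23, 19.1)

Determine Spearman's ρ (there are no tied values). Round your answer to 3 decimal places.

-0.700

Rank x: 3, 1, 4, 2, 5
Rank y: 1, 5, 3, 4, 2
d = rank(x) − rank(y): 2, -4, 1, -2, 3; Σd² = 34
ρ = 1 − 6Σd² / [n(n²−1)] = 1 − 6×34 / (5×24) = 1 − 204/120 ≈ -0.700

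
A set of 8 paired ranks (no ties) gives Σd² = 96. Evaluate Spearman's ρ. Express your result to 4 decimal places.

ρ = 1 − 6Σd² / [n(n²−1)] = 1 − 6×96 / (8×63)
  = 1 − 576/504 = 1 − 1.14286 ≈ -0.1429

-0.1429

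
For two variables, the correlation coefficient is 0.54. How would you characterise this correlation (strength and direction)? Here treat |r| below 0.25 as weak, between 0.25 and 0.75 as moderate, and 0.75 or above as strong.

r = 0.54 > 0 so the relationship is positive.
|r| = 0.54, which falls in the moderate range.

moderate positive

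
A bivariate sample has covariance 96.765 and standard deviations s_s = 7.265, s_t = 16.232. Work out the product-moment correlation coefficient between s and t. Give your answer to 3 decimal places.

r = Cov(s,t) / (s_s · s_t) = 96.765 / (7.265 × 16.232)
  = 96.765 / 117.9255 ≈ 0.821

0.821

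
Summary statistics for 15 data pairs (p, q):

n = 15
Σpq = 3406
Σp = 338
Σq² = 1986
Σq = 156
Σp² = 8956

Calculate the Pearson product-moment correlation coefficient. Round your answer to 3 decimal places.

-0.156

r = (nΣpq − ΣpΣq) / √[(nΣp² − (Σp)²)(nΣq² − (Σq)²)]
Numerator: 15×3406 − 338×156 = -1638
Denominator: √[(134340 − 114244)(29790 − 24336)] = √[20096 × 5454] = 10469.1730
r = -1638 / 10469.1730 ≈ -0.156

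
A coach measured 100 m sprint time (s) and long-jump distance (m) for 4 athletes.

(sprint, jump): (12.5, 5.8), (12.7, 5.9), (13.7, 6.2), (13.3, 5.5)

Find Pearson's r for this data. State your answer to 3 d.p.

n = 4, Σx = 52.2, Σy = 23.4, Σx² = 682.12, Σy² = 137.14, Σxy = 305.52
nΣxy − ΣxΣy = 1222.08 − 1221.48 = 0.6
nΣx² − (Σx)² = 2728.48 − 2724.84 = 3.64; nΣy² − (Σy)² = 548.56 − 547.56 = 1
r = 0.6 / √(3.64 × 1) = 0.6 / 1.9079 ≈ 0.314

0.314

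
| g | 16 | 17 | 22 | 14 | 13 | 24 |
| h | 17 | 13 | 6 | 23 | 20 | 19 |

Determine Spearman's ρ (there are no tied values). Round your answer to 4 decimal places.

-0.6000

Rank g: 3, 4, 5, 2, 1, 6
Rank h: 3, 2, 1, 6, 5, 4
d = rank(g) − rank(h): 0, 2, 4, -4, -4, 2; Σd² = 56
ρ = 1 − 6Σd² / [n(n²−1)] = 1 − 6×56 / (6×35) = 1 − 336/210 ≈ -0.6000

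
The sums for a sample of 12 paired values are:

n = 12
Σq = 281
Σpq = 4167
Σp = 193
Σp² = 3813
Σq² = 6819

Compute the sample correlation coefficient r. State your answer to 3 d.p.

-0.856

r = (nΣpq − ΣpΣq) / √[(nΣp² − (Σp)²)(nΣq² − (Σq)²)]
Numerator: 12×4167 − 193×281 = -4229
Denominator: √[(45756 − 37249)(81828 − 78961)] = √[8507 × 2867] = 4938.5797
r = -4229 / 4938.5797 ≈ -0.856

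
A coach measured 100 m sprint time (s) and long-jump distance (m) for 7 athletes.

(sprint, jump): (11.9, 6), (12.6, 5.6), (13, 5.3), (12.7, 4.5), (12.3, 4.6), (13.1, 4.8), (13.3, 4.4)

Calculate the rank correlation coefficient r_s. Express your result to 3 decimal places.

Rank sprint: 1, 3, 5, 4, 2, 6, 7
Rank jump: 7, 6, 5, 2, 3, 4, 1
d = rank(sprint) − rank(jump): -6, -3, 0, 2, -1, 2, 6; Σd² = 90
ρ = 1 − 6Σd² / [n(n²−1)] = 1 − 6×90 / (7×48) = 1 − 540/336 ≈ -0.607

-0.607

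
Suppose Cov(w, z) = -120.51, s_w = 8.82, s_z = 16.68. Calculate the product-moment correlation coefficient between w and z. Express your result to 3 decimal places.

-0.819

r = Cov(w,z) / (s_w · s_z) = -120.51 / (8.82 × 16.68)
  = -120.51 / 147.1176 ≈ -0.819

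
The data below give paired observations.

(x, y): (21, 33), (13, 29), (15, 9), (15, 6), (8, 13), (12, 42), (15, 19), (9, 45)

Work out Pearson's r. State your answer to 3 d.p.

-0.124

n = 8, Σx = 108, Σy = 196, Σx² = 1574, Σy² = 6366, Σxy = 2593
nΣxy − ΣxΣy = 20744 − 21168 = -424
nΣx² − (Σx)² = 12592 − 11664 = 928; nΣy² − (Σy)² = 50928 − 38416 = 12512
r = -424 / √(928 × 12512) = -424 / 3407.5117 ≈ -0.124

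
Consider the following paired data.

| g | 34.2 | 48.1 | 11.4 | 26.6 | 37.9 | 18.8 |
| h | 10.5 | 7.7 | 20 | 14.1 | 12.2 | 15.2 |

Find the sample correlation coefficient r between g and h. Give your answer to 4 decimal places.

-0.9586

n = 6, Σg = 177, Σh = 79.7, Σg² = 6110.62, Σh² = 1148.23, Σgh = 2080.67
nΣgh − ΣgΣh = 12484.02 − 14106.9 = -1622.88
nΣg² − (Σg)² = 36663.72 − 31329 = 5334.72; nΣh² − (Σh)² = 6889.38 − 6352.09 = 537.29
r = -1622.88 / √(5334.72 × 537.29) = -1622.88 / 1693.0126 ≈ -0.9586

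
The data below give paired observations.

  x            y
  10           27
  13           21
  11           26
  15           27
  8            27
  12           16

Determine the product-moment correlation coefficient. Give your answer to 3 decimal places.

n = 6, Σx = 69, Σy = 144, Σx² = 823, Σy² = 3560, Σxy = 1642
nΣxy − ΣxΣy = 9852 − 9936 = -84
nΣx² − (Σx)² = 4938 − 4761 = 177; nΣy² − (Σy)² = 21360 − 20736 = 624
r = -84 / √(177 × 624) = -84 / 332.3372 ≈ -0.253

-0.253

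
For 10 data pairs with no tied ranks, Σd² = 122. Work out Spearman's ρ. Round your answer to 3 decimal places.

ρ = 1 − 6Σd² / [n(n²−1)] = 1 − 6×122 / (10×99)
  = 1 − 732/990 = 1 − 0.7394 ≈ 0.261

0.261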